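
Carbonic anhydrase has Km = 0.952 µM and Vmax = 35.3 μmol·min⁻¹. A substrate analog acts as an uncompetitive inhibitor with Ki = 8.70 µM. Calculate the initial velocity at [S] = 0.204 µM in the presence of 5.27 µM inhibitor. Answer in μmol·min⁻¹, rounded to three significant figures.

α = 1 + [I]/Ki = 1 + 5.27/8.70 = 1.606.
For an uncompetitive inhibitor, both parameters are divided by α, giving Vmax/α and Km/α: Km,app = 0.593 µM, Vmax,app = 22.0 μmol·min⁻¹.
v = Vmax,app·[S]/(Km,app + [S]) = 22.0 × 0.204/(0.593 + 0.204) = 5.63 μmol·min⁻¹.

5.63 μmol·min⁻¹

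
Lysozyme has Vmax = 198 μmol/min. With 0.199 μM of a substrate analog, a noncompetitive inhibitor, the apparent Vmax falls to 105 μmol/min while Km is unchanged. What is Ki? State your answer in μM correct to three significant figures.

0.225 μM

Noncompetitive: Vmax,app = Vmax/α with α = 1 + [I]/Ki.
α = Vmax/Vmax,app = 198/105 = 1.886.
Ki = [I]/(α − 1) = 0.199/0.8857 = 0.225 μM.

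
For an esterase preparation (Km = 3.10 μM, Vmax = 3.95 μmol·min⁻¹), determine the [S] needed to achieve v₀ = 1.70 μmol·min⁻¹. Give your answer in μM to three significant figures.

Rearranging v = Vmax[S]/(Km+[S]) gives [S] = Km·v/(Vmax − v).
[S] = 3.10 × 1.70 / (3.95 − 1.70) = 5.270/2.250 = 2.34 μM.

2.34 μM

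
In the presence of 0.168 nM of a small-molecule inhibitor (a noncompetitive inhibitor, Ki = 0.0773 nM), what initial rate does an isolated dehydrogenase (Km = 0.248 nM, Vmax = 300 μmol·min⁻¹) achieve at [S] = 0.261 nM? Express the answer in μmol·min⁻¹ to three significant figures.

48.5 μmol·min⁻¹

α = 1 + [I]/Ki = 1 + 0.168/0.0773 = 3.173.
For a noncompetitive inhibitor, Vmax is reduced to Vmax/α while Km is unchanged: Km,app = 0.248 nM, Vmax,app = 94.5 μmol·min⁻¹.
v = Vmax,app·[S]/(Km,app + [S]) = 94.5 × 0.261/(0.248 + 0.261) = 48.5 μmol·min⁻¹.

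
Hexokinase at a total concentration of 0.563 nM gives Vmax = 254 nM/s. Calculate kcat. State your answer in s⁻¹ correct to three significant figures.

451 s⁻¹

kcat = Vmax/[E]total = 254 nM/s / 0.563 nM = 451 s⁻¹.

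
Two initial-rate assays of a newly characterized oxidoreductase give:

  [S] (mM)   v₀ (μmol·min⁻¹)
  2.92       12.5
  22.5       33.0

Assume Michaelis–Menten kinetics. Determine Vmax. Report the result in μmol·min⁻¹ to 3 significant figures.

In reciprocal form, 1/v = (Km/Vmax)·(1/[S]) + 1/Vmax. The two points give (1/[S], 1/v) = (0.3425, 0.08000) and (0.04444, 0.03030).
Slope = (0.08000 − 0.03030)/(0.3425 − 0.04444) = 0.1668; intercept = 0.08000 − 0.1668×0.3425 = 0.02289.
Vmax = 1/intercept = 43.7 μmol·min⁻¹; Km = slope × Vmax = 0.1668 × 43.7 = 7.28 mM.

43.7 μmol·min⁻¹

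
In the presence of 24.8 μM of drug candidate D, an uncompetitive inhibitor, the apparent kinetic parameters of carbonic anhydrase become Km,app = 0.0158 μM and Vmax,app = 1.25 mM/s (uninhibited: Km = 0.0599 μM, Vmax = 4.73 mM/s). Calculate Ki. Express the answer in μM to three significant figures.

8.91 μM

Uncompetitive: Vmax,app = Vmax/α (and Km,app = Km/α) with α = 1 + [I]/Ki.
α = Vmax/Vmax,app = 4.73/1.25 = 3.784.
Since α = 1 + [I]/Ki, [I]/Ki = 3.784 − 1 = 2.784 and Ki = 24.8/2.784 = 8.91 μM.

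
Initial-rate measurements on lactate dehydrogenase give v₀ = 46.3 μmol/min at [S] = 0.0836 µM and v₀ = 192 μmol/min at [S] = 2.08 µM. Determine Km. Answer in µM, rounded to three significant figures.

In reciprocal form, 1/v = (Km/Vmax)·(1/[S]) + 1/Vmax. The two points give (1/[S], 1/v) = (11.96, 0.02160) and (0.4808, 0.005208).
Slope = (0.02160 − 0.005208)/(11.96 − 0.4808) = 0.001428; intercept = 0.02160 − 0.001428×11.96 = 0.004522.
Vmax = 1/intercept = 221 μmol/min; Km = slope × Vmax = 0.001428 × 221 = 0.316 µM.

0.316 µM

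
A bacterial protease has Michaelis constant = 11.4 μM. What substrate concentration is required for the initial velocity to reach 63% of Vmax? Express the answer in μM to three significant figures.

v/Vmax = [S]/(Km+[S]) = 0.63, so [S] = Km·0.63/(1 − 0.63) = 11.4 × 1.703.
[S] = 19.4 μM.

19.4 μM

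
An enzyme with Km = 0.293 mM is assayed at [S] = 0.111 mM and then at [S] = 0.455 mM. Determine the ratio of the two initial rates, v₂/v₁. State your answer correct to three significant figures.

2.21

Since Vmax cancels, v₂/v₁ = [S]₂(Km+[S]₁) / [S]₁(Km+[S]₂).
= 0.455×(0.293+0.111) / (0.111×(0.293+0.455)) = 0.1838/0.08303 = 2.21.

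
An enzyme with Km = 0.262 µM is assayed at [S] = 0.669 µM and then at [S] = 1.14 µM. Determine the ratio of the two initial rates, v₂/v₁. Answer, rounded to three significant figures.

1.13

The fractional saturations are [S]/(Km+[S]) = 0.669/0.9310 = 0.7186 and 1.14/1.402 = 0.8131.
v₂/v₁ is just their ratio: 0.8131/0.7186 = 1.13.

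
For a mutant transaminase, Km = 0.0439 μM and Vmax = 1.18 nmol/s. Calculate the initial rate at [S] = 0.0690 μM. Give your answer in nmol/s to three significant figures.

0.721 nmol/s

v = Vmax·[S]/(Km + [S]) = 1.18 × 0.0690 / (0.0439 + 0.0690)
  = 0.08142 / 0.1129 = 0.721 nmol/s.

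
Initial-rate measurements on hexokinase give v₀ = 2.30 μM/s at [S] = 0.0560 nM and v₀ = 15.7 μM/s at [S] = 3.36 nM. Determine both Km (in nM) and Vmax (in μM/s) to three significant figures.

In reciprocal form, 1/v = (Km/Vmax)·(1/[S]) + 1/Vmax. The two points give (1/[S], 1/v) = (17.86, 0.4348) and (0.2976, 0.06369).
Slope = (0.4348 − 0.06369)/(17.86 − 0.2976) = 0.02113; intercept = 0.4348 − 0.02113×17.86 = 0.05740.
Vmax = 1/intercept = 17.4 μM/s; Km = slope × Vmax = 0.02113 × 17.4 = 0.368 nM.

Km = 0.368 nM; Vmax = 17.4 μM/s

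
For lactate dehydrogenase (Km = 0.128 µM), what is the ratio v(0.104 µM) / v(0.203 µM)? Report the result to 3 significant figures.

0.731

Since Vmax cancels, v₂/v₁ = [S]₂(Km+[S]₁) / [S]₁(Km+[S]₂).
= 0.104×(0.128+0.203) / (0.203×(0.128+0.104)) = 0.03442/0.04710 = 0.731.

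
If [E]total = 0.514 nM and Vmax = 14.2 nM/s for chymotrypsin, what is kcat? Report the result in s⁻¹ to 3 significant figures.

27.6 s⁻¹

kcat = Vmax/[E]total = 14.2 nM/s / 0.514 nM = 27.6 s⁻¹.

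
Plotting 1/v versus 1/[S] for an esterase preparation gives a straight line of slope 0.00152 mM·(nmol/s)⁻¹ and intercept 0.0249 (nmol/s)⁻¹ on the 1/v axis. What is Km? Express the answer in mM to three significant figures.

y-intercept = 1/Vmax ⇒ Vmax = 40.2 nmol/s; slope = Km/Vmax ⇒ Km = slope × Vmax.
Km = 0.00152 × 40.2 = 0.0610 mM.

0.0610 mM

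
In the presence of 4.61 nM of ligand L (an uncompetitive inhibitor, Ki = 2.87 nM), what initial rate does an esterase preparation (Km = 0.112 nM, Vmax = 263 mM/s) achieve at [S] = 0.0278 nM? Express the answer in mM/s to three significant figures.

39.6 mM/s

α = 1 + [I]/Ki = 1 + 4.61/2.87 = 2.606.
For an uncompetitive inhibitor, both parameters are divided by α, giving Vmax/α and Km/α: Km,app = 0.0430 nM, Vmax,app = 101 mM/s.
v = Vmax,app·[S]/(Km,app + [S]) = 101 × 0.0278/(0.0430 + 0.0278) = 39.6 mM/s.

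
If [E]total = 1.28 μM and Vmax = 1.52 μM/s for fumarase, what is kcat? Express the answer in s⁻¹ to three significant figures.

kcat = Vmax/[E]total = 1.52 μM/s / 1.28 μM = 1.19 s⁻¹.

1.19 s⁻¹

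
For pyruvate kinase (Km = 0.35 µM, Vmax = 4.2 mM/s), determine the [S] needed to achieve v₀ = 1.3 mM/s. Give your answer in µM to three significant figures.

Rearranging v = Vmax[S]/(Km+[S]) gives [S] = Km·v/(Vmax − v).
[S] = 0.35 × 1.3 / (4.2 − 1.3) = 0.4550/2.900 = 0.157 µM.

0.157 µM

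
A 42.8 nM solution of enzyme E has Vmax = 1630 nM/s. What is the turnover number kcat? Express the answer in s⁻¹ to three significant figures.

38.1 s⁻¹

kcat = Vmax/[E]total = 1630 nM/s / 42.8 nM = 38.1 s⁻¹.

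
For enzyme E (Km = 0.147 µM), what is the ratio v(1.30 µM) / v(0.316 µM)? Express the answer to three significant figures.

The fractional saturations are [S]/(Km+[S]) = 0.316/0.4630 = 0.6825 and 1.30/1.447 = 0.8984.
v₂/v₁ is just their ratio: 0.8984/0.6825 = 1.32.

1.32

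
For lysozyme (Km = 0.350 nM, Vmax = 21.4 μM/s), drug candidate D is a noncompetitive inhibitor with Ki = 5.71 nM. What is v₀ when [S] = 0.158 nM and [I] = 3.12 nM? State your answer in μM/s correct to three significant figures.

4.30 μM/s

α = 1 + [I]/Ki = 1 + 3.12/5.71 = 1.546.
For a noncompetitive inhibitor, Vmax is reduced to Vmax/α while Km is unchanged: Km,app = 0.350 nM, Vmax,app = 13.8 μM/s.
v = Vmax,app·[S]/(Km,app + [S]) = 13.8 × 0.158/(0.350 + 0.158) = 4.30 μM/s.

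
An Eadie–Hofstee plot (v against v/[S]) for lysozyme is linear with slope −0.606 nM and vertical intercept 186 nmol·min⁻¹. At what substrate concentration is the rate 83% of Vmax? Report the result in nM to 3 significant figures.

2.96 nM

The Eadie–Hofstee slope gives Km = 0.606 nM (slope = −Km).
v/Vmax = [S]/(Km+[S]) = 0.83 ⇒ [S] = Km·0.83/(1−0.83) = 0.606 × 4.882 = 2.96 nM.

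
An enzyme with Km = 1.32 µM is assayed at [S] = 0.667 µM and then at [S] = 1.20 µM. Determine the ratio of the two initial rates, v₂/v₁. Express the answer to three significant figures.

1.42

Since Vmax cancels, v₂/v₁ = [S]₂(Km+[S]₁) / [S]₁(Km+[S]₂).
= 1.20×(1.32+0.667) / (0.667×(1.32+1.20)) = 2.384/1.681 = 1.42.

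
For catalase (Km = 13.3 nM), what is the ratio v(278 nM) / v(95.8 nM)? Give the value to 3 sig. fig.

Since Vmax cancels, v₂/v₁ = [S]₂(Km+[S]₁) / [S]₁(Km+[S]₂).
= 278×(13.3+95.8) / (95.8×(13.3+278)) = 30330/27910 = 1.09.

1.09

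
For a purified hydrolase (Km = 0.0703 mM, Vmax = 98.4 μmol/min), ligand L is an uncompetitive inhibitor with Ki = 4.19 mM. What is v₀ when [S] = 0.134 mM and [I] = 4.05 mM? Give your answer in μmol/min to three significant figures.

α = 1 + [I]/Ki = 1 + 4.05/4.19 = 1.967.
For an uncompetitive inhibitor, both parameters are divided by α, giving Vmax/α and Km/α: Km,app = 0.0357 mM, Vmax,app = 50.0 μmol/min.
v = Vmax,app·[S]/(Km,app + [S]) = 50.0 × 0.134/(0.0357 + 0.134) = 39.5 μmol/min.

39.5 μmol/min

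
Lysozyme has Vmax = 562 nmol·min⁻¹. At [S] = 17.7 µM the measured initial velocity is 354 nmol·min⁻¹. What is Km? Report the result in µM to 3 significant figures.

10.4 µM

v/Vmax = 354/562 = 0.6299 = [S]/(Km+[S]).
So Km + [S] = [S]/0.6299 = 28.10 µM, giving Km = 28.10 − 17.7 = 10.4 µM.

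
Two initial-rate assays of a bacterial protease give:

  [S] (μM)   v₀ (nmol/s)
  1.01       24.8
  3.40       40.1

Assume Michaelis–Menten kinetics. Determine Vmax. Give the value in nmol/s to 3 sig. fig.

In reciprocal form, 1/v = (Km/Vmax)·(1/[S]) + 1/Vmax. The two points give (1/[S], 1/v) = (0.9901, 0.04032) and (0.2941, 0.02494).
Slope = (0.04032 − 0.02494)/(0.9901 − 0.2941) = 0.02211; intercept = 0.04032 − 0.02211×0.9901 = 0.01844.
Vmax = 1/intercept = 54.2 nmol/s; Km = slope × Vmax = 0.02211 × 54.2 = 1.20 μM.

54.2 nmol/s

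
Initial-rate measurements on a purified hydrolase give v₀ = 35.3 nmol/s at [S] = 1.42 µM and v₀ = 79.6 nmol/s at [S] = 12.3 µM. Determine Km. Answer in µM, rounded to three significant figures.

2.41 µM

From v = Vmax[S]/(Km+[S]), each point gives Vmax = v(Km+[S])/[S].
Equating: 35.3(Km+1.42)/1.42 = 79.6(Km+12.3)/12.3.
24.86·Km + 35.3 = 6.472·Km + 79.6, so (24.86 − 6.472)·Km = 79.6 − 35.3.
Km = 44.30/18.39 = 2.41 µM; then Vmax = 35.3(2.41+1.42)/1.42 = 95.2 nmol/s.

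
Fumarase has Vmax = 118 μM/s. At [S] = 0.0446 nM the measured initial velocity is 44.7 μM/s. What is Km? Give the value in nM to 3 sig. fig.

From v = Vmax[S]/(Km+[S]), Km = [S](Vmax − v)/v.
Km = 0.0446 × (118 − 44.7) / 44.7 = 3.269/44.7 = 0.0731 nM.

0.0731 nM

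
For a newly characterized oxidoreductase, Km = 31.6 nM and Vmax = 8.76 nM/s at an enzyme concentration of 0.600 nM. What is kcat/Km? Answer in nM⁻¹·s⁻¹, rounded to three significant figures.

0.462 nM⁻¹·s⁻¹

kcat = Vmax/[E]total = 8.76/0.600 = 14.6 s⁻¹.
kcat/Km = 14.6/31.6 = 0.462 nM⁻¹·s⁻¹.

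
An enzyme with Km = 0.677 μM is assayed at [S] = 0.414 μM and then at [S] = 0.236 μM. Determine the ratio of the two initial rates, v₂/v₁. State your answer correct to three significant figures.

0.681

Since Vmax cancels, v₂/v₁ = [S]₂(Km+[S]₁) / [S]₁(Km+[S]₂).
= 0.236×(0.677+0.414) / (0.414×(0.677+0.236)) = 0.2575/0.3780 = 0.681.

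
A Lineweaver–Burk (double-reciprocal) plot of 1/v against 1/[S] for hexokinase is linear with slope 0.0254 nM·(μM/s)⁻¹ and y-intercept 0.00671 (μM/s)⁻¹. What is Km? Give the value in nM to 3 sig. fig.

y-intercept = 1/Vmax ⇒ Vmax = 149 μM/s; slope = Km/Vmax ⇒ Km = slope × Vmax.
Km = 0.0254 × 149 = 3.79 nM.

3.79 nM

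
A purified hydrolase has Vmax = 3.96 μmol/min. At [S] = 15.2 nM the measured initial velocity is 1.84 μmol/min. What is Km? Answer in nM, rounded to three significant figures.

v/Vmax = 1.84/3.96 = 0.4646 = [S]/(Km+[S]).
So Km + [S] = [S]/0.4646 = 32.71 nM, giving Km = 32.71 − 15.2 = 17.5 nM.

17.5 nM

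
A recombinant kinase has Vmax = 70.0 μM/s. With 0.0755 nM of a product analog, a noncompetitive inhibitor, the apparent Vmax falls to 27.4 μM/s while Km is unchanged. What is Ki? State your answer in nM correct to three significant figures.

0.0486 nM

Noncompetitive: Vmax,app = Vmax/α with α = 1 + [I]/Ki.
α = Vmax/Vmax,app = 70.0/27.4 = 2.555.
Ki = [I]/(α − 1) = 0.0755/1.555 = 0.0486 nM.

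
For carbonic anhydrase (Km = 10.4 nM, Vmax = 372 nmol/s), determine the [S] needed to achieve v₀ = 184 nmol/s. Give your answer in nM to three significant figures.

The required fractional saturation is v/Vmax = 184/372 = 0.4946.
Then [S]/(Km+[S]) = 0.4946 ⇒ [S] = 10.4 × 0.4946/(1 − 0.4946) = 10.2 nM.

10.2 nM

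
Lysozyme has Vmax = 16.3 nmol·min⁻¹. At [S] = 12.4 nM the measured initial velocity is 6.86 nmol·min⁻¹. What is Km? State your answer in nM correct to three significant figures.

v/Vmax = 6.86/16.3 = 0.4209 = [S]/(Km+[S]).
So Km + [S] = [S]/0.4209 = 29.46 nM, giving Km = 29.46 − 12.4 = 17.1 nM.

17.1 nM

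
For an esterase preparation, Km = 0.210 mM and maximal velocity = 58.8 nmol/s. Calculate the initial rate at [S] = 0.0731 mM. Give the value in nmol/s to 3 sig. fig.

v = Vmax·[S]/(Km + [S]) = 58.8 × 0.0731 / (0.210 + 0.0731)
  = 4.298 / 0.2831 = 15.2 nmol/s.

15.2 nmol/s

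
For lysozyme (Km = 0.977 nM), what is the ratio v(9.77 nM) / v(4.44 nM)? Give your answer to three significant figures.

The fractional saturations are [S]/(Km+[S]) = 4.44/5.417 = 0.8196 and 9.77/10.75 = 0.9091.
v₂/v₁ is just their ratio: 0.9091/0.8196 = 1.11.

1.11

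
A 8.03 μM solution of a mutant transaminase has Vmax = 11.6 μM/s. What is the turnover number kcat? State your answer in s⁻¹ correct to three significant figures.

kcat = Vmax/[E]total = 11.6 μM/s / 8.03 μM = 1.44 s⁻¹.

1.44 s⁻¹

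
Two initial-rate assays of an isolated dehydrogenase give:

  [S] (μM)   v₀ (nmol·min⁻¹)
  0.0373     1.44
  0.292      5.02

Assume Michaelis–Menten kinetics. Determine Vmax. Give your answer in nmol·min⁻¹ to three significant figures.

7.89 nmol·min⁻¹

From v = Vmax[S]/(Km+[S]), each point gives Vmax = v(Km+[S])/[S].
Equating: 1.44(Km+0.0373)/0.0373 = 5.02(Km+0.292)/0.292.
38.61·Km + 1.44 = 17.19·Km + 5.02, so (38.61 − 17.19)·Km = 5.02 − 1.44.
Km = 3.580/21.41 = 0.167 μM; then Vmax = 1.44(0.167+0.0373)/0.0373 = 7.89 nmol·min⁻¹.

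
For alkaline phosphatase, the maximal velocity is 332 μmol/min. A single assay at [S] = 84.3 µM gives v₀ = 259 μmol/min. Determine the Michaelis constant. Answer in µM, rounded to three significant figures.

v/Vmax = 259/332 = 0.7801 = [S]/(Km+[S]).
So Km + [S] = [S]/0.7801 = 108.1 µM, giving Km = 108.1 − 84.3 = 23.8 µM.

23.8 µM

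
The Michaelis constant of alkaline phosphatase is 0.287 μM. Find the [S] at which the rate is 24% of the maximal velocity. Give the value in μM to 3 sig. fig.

v/Vmax = [S]/(Km+[S]) = 0.24, so [S] = Km·0.24/(1 − 0.24) = 0.287 × 0.3158.
[S] = 0.0906 μM.

0.0906 μM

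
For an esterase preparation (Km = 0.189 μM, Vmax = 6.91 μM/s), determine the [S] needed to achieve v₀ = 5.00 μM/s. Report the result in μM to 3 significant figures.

0.495 μM

The required fractional saturation is v/Vmax = 5.00/6.91 = 0.7236.
Then [S]/(Km+[S]) = 0.7236 ⇒ [S] = 0.189 × 0.7236/(1 − 0.7236) = 0.495 μM.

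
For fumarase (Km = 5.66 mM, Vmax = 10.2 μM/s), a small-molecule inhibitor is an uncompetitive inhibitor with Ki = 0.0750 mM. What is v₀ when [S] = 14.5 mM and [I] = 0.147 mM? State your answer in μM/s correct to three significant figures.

With α = 1 + [I]/Ki = 1 + 0.147/0.0750 = 2.960, the uncompetitive rate law is v = (Vmax/α)·[S] / (Km/α + [S]).
v = (10.2/2.960)×14.5 / (5.66/2.960 + 14.5) = 49.97/16.41 = 3.04 μM/s.

3.04 μM/s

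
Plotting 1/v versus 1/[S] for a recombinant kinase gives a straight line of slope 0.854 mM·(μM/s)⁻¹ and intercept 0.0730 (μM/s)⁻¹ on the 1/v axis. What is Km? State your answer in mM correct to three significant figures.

y-intercept = 1/Vmax ⇒ Vmax = 13.7 μM/s; slope = Km/Vmax ⇒ Km = slope × Vmax.
Km = 0.854 × 13.7 = 11.7 mM.

11.7 mM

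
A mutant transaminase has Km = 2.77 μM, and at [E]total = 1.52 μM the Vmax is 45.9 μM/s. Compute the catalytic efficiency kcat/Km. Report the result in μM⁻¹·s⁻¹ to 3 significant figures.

kcat = Vmax/[E]total = 45.9/1.52 = 30.2 s⁻¹.
kcat/Km = 30.2/2.77 = 10.9 μM⁻¹·s⁻¹.

10.9 μM⁻¹·s⁻¹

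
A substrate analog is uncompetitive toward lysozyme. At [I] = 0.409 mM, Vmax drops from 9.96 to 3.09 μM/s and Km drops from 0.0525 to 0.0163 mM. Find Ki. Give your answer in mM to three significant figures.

0.184 mM

Uncompetitive: Vmax,app = Vmax/α (and Km,app = Km/α) with α = 1 + [I]/Ki.
α = Vmax/Vmax,app = 9.96/3.09 = 3.223.
Since α = 1 + [I]/Ki, [I]/Ki = 3.223 − 1 = 2.223 and Ki = 0.409/2.223 = 0.184 mM.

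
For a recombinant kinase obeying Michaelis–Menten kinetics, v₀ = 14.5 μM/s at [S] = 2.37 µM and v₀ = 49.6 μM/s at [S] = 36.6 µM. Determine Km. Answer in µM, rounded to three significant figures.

From v = Vmax[S]/(Km+[S]), each point gives Vmax = v(Km+[S])/[S].
Equating: 14.5(Km+2.37)/2.37 = 49.6(Km+36.6)/36.6.
6.118·Km + 14.5 = 1.355·Km + 49.6, so (6.118 − 1.355)·Km = 49.6 − 14.5.
Km = 35.10/4.763 = 7.37 µM; then Vmax = 14.5(7.37+2.37)/2.37 = 59.6 μM/s.

7.37 µM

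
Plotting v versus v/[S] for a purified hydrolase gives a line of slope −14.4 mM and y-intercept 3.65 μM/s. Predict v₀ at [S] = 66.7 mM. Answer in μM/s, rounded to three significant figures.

3.00 μM/s

In the Eadie–Hofstee form v = Vmax − Km·(v/[S]), the slope is −Km and the intercept is Vmax, so Km = 14.4 mM and Vmax = 3.65 μM/s.
v = 3.65 × 66.7/(14.4 + 66.7) = 3.00 μM/s.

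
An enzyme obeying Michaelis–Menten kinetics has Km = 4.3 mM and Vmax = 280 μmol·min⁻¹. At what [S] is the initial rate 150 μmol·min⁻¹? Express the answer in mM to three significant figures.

The required fractional saturation is v/Vmax = 150/280 = 0.5357.
Then [S]/(Km+[S]) = 0.5357 ⇒ [S] = 4.3 × 0.5357/(1 − 0.5357) = 4.96 mM.

4.96 mM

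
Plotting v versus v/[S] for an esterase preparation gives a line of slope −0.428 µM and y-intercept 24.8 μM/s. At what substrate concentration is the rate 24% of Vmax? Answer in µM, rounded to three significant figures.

0.135 µM

The Eadie–Hofstee slope gives Km = 0.428 µM (slope = −Km).
v/Vmax = [S]/(Km+[S]) = 0.24 ⇒ [S] = Km·0.24/(1−0.24) = 0.428 × 0.3158 = 0.135 µM.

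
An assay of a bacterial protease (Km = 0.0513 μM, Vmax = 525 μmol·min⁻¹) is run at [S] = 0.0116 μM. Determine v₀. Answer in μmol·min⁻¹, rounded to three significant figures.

96.8 μmol·min⁻¹

v = Vmax·[S]/(Km + [S]) = 525 × 0.0116 / (0.0513 + 0.0116)
  = 6.090 / 0.06290 = 96.8 μmol·min⁻¹.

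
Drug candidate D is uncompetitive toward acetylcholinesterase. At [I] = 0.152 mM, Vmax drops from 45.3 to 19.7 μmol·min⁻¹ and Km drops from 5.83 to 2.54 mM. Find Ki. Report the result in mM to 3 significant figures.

Uncompetitive: Vmax,app = Vmax/α (and Km,app = Km/α) with α = 1 + [I]/Ki.
α = Vmax/Vmax,app = 45.3/19.7 = 2.299.
Ki = [I]/(α − 1) = 0.152/1.299 = 0.117 mM.

0.117 mM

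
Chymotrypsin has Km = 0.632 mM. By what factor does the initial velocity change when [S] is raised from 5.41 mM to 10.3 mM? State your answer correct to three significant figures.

Since Vmax cancels, v₂/v₁ = [S]₂(Km+[S]₁) / [S]₁(Km+[S]₂).
= 10.3×(0.632+5.41) / (5.41×(0.632+10.3)) = 62.23/59.14 = 1.05.

1.05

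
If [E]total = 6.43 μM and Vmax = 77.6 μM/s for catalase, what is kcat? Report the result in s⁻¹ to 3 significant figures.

12.1 s⁻¹

kcat = Vmax/[E]total = 77.6 μM/s / 6.43 μM = 12.1 s⁻¹.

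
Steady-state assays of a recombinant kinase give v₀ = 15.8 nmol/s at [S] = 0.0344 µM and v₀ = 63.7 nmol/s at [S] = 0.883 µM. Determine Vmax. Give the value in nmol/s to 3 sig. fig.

72.6 nmol/s

In reciprocal form, 1/v = (Km/Vmax)·(1/[S]) + 1/Vmax. The two points give (1/[S], 1/v) = (29.07, 0.06329) and (1.133, 0.01570).
Slope = (0.06329 − 0.01570)/(29.07 − 1.133) = 0.001704; intercept = 0.06329 − 0.001704×29.07 = 0.01377.
Vmax = 1/intercept = 72.6 nmol/s; Km = slope × Vmax = 0.001704 × 72.6 = 0.124 µM.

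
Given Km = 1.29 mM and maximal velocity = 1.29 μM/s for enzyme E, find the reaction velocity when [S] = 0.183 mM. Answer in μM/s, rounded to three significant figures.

v = Vmax·[S]/(Km + [S]) = 1.29 × 0.183 / (1.29 + 0.183)
  = 0.2361 / 1.473 = 0.160 μM/s.

0.160 μM/s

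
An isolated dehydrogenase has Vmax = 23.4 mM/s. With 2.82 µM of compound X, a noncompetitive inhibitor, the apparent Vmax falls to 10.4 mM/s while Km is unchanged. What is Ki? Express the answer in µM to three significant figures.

Noncompetitive: Vmax,app = Vmax/α with α = 1 + [I]/Ki.
α = Vmax/Vmax,app = 23.4/10.4 = 2.250.
Ki = [I]/(α − 1) = 2.82/1.250 = 2.26 µM.

2.26 µM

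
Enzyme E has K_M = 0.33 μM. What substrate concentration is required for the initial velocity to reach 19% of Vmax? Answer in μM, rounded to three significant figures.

0.0774 μM

v/Vmax = [S]/(Km+[S]) = 0.19, so [S] = Km·0.19/(1 − 0.19) = 0.33 × 0.2346.
[S] = 0.0774 μM.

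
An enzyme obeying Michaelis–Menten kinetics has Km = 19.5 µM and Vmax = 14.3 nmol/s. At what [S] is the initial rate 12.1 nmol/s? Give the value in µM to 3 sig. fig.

107 µM

Rearranging v = Vmax[S]/(Km+[S]) gives [S] = Km·v/(Vmax − v).
[S] = 19.5 × 12.1 / (14.3 − 12.1) = 236.0/2.200 = 107 µM.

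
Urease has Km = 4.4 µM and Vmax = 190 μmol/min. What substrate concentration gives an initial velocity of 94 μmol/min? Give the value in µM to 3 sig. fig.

4.31 µM

Rearranging v = Vmax[S]/(Km+[S]) gives [S] = Km·v/(Vmax − v).
[S] = 4.4 × 94 / (190 − 94) = 413.6/96.00 = 4.31 µM.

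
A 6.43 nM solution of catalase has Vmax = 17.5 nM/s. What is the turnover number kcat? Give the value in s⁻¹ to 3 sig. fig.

2.72 s⁻¹

kcat = Vmax/[E]total = 17.5 nM/s / 6.43 nM = 2.72 s⁻¹.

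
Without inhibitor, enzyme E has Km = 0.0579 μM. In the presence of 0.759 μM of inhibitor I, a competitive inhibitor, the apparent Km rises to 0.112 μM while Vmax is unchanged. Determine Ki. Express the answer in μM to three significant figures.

Competitive: Km,app = α·Km with α = 1 + [I]/Ki.
α = Km,app/Km = 0.112/0.0579 = 1.934.
Ki = [I]/(α − 1) = 0.759/0.9344 = 0.812 μM.

0.812 μM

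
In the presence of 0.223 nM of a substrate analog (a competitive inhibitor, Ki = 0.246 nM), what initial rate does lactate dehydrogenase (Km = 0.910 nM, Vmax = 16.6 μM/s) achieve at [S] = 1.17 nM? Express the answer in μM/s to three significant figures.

With α = 1 + [I]/Ki = 1 + 0.223/0.246 = 1.907, the competitive rate law is v = Vmax[S] / (αKm + [S]).
v = 16.6×1.17 / (1.907×0.910 + 1.17) = 19.42/2.905 = 6.69 μM/s.

6.69 μM/s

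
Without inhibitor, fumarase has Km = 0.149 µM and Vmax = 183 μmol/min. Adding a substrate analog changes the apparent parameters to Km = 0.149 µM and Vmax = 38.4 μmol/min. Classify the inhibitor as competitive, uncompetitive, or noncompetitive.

noncompetitive

Vmax decreases (183 → 38.4 μmol/min) while Km is unchanged — pure noncompetitive inhibition.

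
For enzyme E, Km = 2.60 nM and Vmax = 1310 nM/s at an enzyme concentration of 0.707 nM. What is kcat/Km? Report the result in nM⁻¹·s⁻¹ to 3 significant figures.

713 nM⁻¹·s⁻¹

kcat = Vmax/[E]total = 1310/0.707 = 1850 s⁻¹.
kcat/Km = 1850/2.60 = 713 nM⁻¹·s⁻¹.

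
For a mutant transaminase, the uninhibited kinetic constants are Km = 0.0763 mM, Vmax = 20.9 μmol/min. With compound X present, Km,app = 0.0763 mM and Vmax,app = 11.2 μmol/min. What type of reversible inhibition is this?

Vmax decreases (20.9 → 11.2 μmol/min) while Km is unchanged — pure noncompetitive inhibition.

noncompetitive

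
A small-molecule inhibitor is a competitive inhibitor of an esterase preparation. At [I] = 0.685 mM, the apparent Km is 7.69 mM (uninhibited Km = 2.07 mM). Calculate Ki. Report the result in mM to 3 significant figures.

Competitive: Km,app = α·Km with α = 1 + [I]/Ki.
α = Km,app/Km = 7.69/2.07 = 3.715.
Since α = 1 + [I]/Ki, [I]/Ki = 3.715 − 1 = 2.715 and Ki = 0.685/2.715 = 0.252 mM.

0.252 mM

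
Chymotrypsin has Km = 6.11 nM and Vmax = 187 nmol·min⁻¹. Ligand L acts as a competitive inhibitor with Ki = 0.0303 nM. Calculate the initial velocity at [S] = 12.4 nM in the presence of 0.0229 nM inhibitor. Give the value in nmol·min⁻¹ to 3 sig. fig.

With α = 1 + [I]/Ki = 1 + 0.0229/0.0303 = 1.756, the competitive rate law is v = Vmax[S] / (αKm + [S]).
v = 187×12.4 / (1.756×6.11 + 12.4) = 2319/23.13 = 100 nmol·min⁻¹.

100 nmol·min⁻¹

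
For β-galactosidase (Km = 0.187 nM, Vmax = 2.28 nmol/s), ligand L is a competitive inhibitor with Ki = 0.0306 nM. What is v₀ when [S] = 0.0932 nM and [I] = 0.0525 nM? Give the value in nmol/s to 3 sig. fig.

α = 1 + [I]/Ki = 1 + 0.0525/0.0306 = 2.716.
For a competitive inhibitor, Vmax is unchanged and the apparent Km becomes α·Km: Km,app = 0.508 nM, Vmax,app = 2.28 nmol/s.
v = Vmax,app·[S]/(Km,app + [S]) = 2.28 × 0.0932/(0.508 + 0.0932) = 0.354 nmol/s.

0.354 nmol/s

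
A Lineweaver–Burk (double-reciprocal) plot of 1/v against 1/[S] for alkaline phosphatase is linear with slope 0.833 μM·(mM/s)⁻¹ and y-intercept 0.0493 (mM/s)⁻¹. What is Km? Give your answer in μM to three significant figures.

y-intercept = 1/Vmax ⇒ Vmax = 20.3 mM/s; slope = Km/Vmax ⇒ Km = slope × Vmax.
Km = 0.833 × 20.3 = 16.9 μM.

16.9 μM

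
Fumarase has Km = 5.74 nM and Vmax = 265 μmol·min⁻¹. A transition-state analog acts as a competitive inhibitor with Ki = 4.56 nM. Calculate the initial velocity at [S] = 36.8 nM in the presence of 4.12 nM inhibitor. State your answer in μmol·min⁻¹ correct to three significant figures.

204 μmol·min⁻¹

α = 1 + [I]/Ki = 1 + 4.12/4.56 = 1.904.
For a competitive inhibitor, Vmax is unchanged and the apparent Km becomes α·Km: Km,app = 10.9 nM, Vmax,app = 265 μmol·min⁻¹.
v = Vmax,app·[S]/(Km,app + [S]) = 265 × 36.8/(10.9 + 36.8) = 204 μmol·min⁻¹.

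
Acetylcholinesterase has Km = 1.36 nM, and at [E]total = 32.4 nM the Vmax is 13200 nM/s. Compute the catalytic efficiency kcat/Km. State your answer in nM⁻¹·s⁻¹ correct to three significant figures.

kcat = Vmax/[E]total = 13200/32.4 = 407 s⁻¹.
kcat/Km = 407/1.36 = 300 nM⁻¹·s⁻¹.

300 nM⁻¹·s⁻¹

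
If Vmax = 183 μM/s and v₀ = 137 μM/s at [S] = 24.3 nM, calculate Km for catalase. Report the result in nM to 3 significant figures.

v/Vmax = 137/183 = 0.7486 = [S]/(Km+[S]).
So Km + [S] = [S]/0.7486 = 32.46 nM, giving Km = 32.46 − 24.3 = 8.16 nM.

8.16 nM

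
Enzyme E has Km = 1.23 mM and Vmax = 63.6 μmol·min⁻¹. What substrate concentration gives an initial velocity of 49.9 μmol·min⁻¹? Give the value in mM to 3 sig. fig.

4.48 mM

Rearranging v = Vmax[S]/(Km+[S]) gives [S] = Km·v/(Vmax − v).
[S] = 1.23 × 49.9 / (63.6 − 49.9) = 61.38/13.70 = 4.48 mM.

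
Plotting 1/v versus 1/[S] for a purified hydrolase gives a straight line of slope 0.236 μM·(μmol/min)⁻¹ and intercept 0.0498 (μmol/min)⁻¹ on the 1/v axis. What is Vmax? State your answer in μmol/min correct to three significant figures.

20.1 μmol/min

The y-intercept of a Lineweaver–Burk plot equals 1/Vmax, so Vmax = 1/0.0498 = 20.1 μmol/min.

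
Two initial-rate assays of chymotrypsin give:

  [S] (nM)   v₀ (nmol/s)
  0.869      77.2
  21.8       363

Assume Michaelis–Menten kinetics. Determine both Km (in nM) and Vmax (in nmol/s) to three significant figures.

Km = 3.96 nM; Vmax = 429 nmol/s

From v = Vmax[S]/(Km+[S]), each point gives Vmax = v(Km+[S])/[S].
Equating: 77.2(Km+0.869)/0.869 = 363(Km+21.8)/21.8.
88.84·Km + 77.2 = 16.65·Km + 363, so (88.84 − 16.65)·Km = 363 − 77.2.
Km = 285.8/72.19 = 3.96 nM; then Vmax = 77.2(3.96+0.869)/0.869 = 429 nmol/s.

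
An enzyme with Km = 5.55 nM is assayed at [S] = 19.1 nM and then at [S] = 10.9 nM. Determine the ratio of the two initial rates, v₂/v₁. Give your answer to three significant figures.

0.855

The fractional saturations are [S]/(Km+[S]) = 19.1/24.65 = 0.7748 and 10.9/16.45 = 0.6626.
v₂/v₁ is just their ratio: 0.6626/0.7748 = 0.855.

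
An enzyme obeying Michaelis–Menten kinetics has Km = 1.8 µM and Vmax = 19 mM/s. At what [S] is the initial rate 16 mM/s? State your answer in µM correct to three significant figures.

9.60 µM

Rearranging v = Vmax[S]/(Km+[S]) gives [S] = Km·v/(Vmax − v).
[S] = 1.8 × 16 / (19 − 16) = 28.80/3.000 = 9.60 µM.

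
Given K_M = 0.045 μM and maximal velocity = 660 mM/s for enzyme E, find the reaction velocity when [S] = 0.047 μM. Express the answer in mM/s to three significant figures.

[S]/(Km+[S]) = 0.047/0.09200 = 0.5109, the fractional saturation.
v = 0.5109 × Vmax = 0.5109 × 660 = 337 mM/s.

337 mM/s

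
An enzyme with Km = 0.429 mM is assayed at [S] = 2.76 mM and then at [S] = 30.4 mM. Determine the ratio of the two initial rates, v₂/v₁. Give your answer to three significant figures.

The fractional saturations are [S]/(Km+[S]) = 2.76/3.189 = 0.8655 and 30.4/30.83 = 0.9861.
v₂/v₁ is just their ratio: 0.9861/0.8655 = 1.14.

1.14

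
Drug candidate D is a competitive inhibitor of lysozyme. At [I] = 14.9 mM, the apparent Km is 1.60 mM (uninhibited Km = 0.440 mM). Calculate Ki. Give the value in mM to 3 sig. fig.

Competitive: Km,app = α·Km with α = 1 + [I]/Ki.
α = Km,app/Km = 1.60/0.440 = 3.636.
Since α = 1 + [I]/Ki, [I]/Ki = 3.636 − 1 = 2.636 and Ki = 14.9/2.636 = 5.65 mM.

5.65 mM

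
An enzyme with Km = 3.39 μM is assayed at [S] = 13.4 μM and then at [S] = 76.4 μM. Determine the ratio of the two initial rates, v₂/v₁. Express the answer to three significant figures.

Since Vmax cancels, v₂/v₁ = [S]₂(Km+[S]₁) / [S]₁(Km+[S]₂).
= 76.4×(3.39+13.4) / (13.4×(3.39+76.4)) = 1283/1069 = 1.20.

1.20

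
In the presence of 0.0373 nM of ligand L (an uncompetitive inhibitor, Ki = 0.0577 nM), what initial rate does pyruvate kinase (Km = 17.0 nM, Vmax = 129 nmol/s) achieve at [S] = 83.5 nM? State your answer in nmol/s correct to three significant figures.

α = 1 + [I]/Ki = 1 + 0.0373/0.0577 = 1.646.
For an uncompetitive inhibitor, both parameters are divided by α, giving Vmax/α and Km/α: Km,app = 10.3 nM, Vmax,app = 78.4 nmol/s.
v = Vmax,app·[S]/(Km,app + [S]) = 78.4 × 83.5/(10.3 + 83.5) = 69.7 nmol/s.

69.7 nmol/s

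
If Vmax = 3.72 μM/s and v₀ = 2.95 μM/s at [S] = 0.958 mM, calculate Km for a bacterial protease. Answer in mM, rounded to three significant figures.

0.250 mM

v/Vmax = 2.95/3.72 = 0.7930 = [S]/(Km+[S]).
So Km + [S] = [S]/0.7930 = 1.208 mM, giving Km = 1.208 − 0.958 = 0.250 mM.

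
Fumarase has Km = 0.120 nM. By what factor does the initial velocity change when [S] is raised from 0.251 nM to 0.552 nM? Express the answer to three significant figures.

Since Vmax cancels, v₂/v₁ = [S]₂(Km+[S]₁) / [S]₁(Km+[S]₂).
= 0.552×(0.120+0.251) / (0.251×(0.120+0.552)) = 0.2048/0.1687 = 1.21.

1.21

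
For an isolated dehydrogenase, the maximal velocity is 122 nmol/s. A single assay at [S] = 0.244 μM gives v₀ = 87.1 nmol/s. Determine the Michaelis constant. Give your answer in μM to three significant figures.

0.0978 μM

v/Vmax = 87.1/122 = 0.7139 = [S]/(Km+[S]).
So Km + [S] = [S]/0.7139 = 0.3418 μM, giving Km = 0.3418 − 0.244 = 0.0978 μM.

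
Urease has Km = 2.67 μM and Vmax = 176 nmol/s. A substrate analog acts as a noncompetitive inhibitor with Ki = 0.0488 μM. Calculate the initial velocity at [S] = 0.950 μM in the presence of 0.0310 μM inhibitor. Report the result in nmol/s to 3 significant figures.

28.2 nmol/s

With α = 1 + [I]/Ki = 1 + 0.0310/0.0488 = 1.635, the noncompetitive rate law is v = (Vmax/α)·[S] / (Km + [S]).
v = (176/1.635)×0.950 / (2.67 + 0.950) = 102.2/3.620 = 28.2 nmol/s.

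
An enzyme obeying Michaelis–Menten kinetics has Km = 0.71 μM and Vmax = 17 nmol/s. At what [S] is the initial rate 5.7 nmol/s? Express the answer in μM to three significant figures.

0.358 μM

Rearranging v = Vmax[S]/(Km+[S]) gives [S] = Km·v/(Vmax − v).
[S] = 0.71 × 5.7 / (17 − 5.7) = 4.047/11.30 = 0.358 μM.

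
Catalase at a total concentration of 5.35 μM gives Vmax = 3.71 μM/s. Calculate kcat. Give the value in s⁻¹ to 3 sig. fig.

kcat = Vmax/[E]total = 3.71 μM/s / 5.35 μM = 0.693 s⁻¹.

0.693 s⁻¹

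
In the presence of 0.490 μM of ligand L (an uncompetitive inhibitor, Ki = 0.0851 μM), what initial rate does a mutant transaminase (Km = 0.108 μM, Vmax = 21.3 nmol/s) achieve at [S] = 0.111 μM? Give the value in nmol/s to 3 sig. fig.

2.76 nmol/s

α = 1 + [I]/Ki = 1 + 0.490/0.0851 = 6.758.
For an uncompetitive inhibitor, both parameters are divided by α, giving Vmax/α and Km/α: Km,app = 0.0160 μM, Vmax,app = 3.15 nmol/s.
v = Vmax,app·[S]/(Km,app + [S]) = 3.15 × 0.111/(0.0160 + 0.111) = 2.76 nmol/s.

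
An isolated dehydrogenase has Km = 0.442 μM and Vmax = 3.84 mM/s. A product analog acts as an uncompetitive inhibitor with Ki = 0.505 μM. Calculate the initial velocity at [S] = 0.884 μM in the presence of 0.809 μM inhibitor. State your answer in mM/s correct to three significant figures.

1.24 mM/s

α = 1 + [I]/Ki = 1 + 0.809/0.505 = 2.602.
For an uncompetitive inhibitor, both parameters are divided by α, giving Vmax/α and Km/α: Km,app = 0.170 μM, Vmax,app = 1.48 mM/s.
v = Vmax,app·[S]/(Km,app + [S]) = 1.48 × 0.884/(0.170 + 0.884) = 1.24 mM/s.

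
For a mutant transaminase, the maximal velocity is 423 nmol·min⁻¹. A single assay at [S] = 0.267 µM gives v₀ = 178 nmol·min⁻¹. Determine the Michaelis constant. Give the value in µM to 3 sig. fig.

From v = Vmax[S]/(Km+[S]), Km = [S](Vmax − v)/v.
Km = 0.267 × (423 − 178) / 178 = 65.42/178 = 0.368 µM.

0.368 µM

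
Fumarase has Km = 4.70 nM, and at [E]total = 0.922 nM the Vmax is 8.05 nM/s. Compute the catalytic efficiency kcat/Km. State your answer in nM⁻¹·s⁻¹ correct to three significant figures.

kcat = Vmax/[E]total = 8.05/0.922 = 8.73 s⁻¹.
kcat/Km = 8.73/4.70 = 1.86 nM⁻¹·s⁻¹.

1.86 nM⁻¹·s⁻¹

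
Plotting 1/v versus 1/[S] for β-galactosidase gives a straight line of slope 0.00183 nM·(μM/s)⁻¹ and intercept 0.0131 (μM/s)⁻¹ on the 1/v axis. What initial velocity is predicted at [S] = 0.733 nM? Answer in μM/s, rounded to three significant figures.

The y-intercept is 1/Vmax, so Vmax = 1/0.0131 = 76.3 μM/s.
The slope is Km/Vmax, so Km = 0.00183 × 76.3 = 0.140 nM.
Then v = 76.3 × 0.733/(0.140 + 0.733) = 64.1 μM/s.

64.1 μM/s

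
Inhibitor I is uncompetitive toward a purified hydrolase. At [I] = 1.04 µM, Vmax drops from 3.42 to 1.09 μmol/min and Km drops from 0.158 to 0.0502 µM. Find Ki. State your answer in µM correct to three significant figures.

Uncompetitive: Vmax,app = Vmax/α (and Km,app = Km/α) with α = 1 + [I]/Ki.
α = Vmax/Vmax,app = 3.42/1.09 = 3.138.
Since α = 1 + [I]/Ki, [I]/Ki = 3.138 − 1 = 2.138 and Ki = 1.04/2.138 = 0.487 µM.

0.487 µM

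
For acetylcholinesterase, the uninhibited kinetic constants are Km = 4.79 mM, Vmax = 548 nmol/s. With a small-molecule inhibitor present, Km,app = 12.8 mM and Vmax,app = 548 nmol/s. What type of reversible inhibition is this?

competitive

Km increases (4.79 → 12.8 mM) while Vmax is unchanged — the hallmark of competitive inhibition.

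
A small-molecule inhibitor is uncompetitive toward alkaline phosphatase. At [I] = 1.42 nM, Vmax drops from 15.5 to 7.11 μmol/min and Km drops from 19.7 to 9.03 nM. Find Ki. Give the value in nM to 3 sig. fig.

Uncompetitive: Vmax,app = Vmax/α (and Km,app = Km/α) with α = 1 + [I]/Ki.
α = Vmax/Vmax,app = 15.5/7.11 = 2.180.
Since α = 1 + [I]/Ki, [I]/Ki = 2.180 − 1 = 1.180 and Ki = 1.42/1.180 = 1.20 nM.

1.20 nM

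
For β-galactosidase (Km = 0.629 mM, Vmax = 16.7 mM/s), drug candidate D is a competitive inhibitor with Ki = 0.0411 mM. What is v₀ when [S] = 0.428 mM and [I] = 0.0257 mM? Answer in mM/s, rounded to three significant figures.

4.93 mM/s

α = 1 + [I]/Ki = 1 + 0.0257/0.0411 = 1.625.
For a competitive inhibitor, Vmax is unchanged and the apparent Km becomes α·Km: Km,app = 1.02 mM, Vmax,app = 16.7 mM/s.
v = Vmax,app·[S]/(Km,app + [S]) = 16.7 × 0.428/(1.02 + 0.428) = 4.93 mM/s.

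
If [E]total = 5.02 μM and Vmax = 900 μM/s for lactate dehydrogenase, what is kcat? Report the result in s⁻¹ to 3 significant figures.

kcat = Vmax/[E]total = 900 μM/s / 5.02 μM = 179 s⁻¹.

179 s⁻¹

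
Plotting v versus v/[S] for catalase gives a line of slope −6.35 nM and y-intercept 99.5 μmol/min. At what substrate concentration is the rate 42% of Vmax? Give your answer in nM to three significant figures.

The Eadie–Hofstee slope gives Km = 6.35 nM (slope = −Km).
v/Vmax = [S]/(Km+[S]) = 0.42 ⇒ [S] = Km·0.42/(1−0.42) = 6.35 × 0.7241 = 4.60 nM.

4.60 nM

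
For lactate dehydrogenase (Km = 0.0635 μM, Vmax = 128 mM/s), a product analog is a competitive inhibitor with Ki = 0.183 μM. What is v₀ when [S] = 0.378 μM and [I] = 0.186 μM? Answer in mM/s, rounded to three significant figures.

95.6 mM/s

With α = 1 + [I]/Ki = 1 + 0.186/0.183 = 2.016, the competitive rate law is v = Vmax[S] / (αKm + [S]).
v = 128×0.378 / (2.016×0.0635 + 0.378) = 48.38/0.5060 = 95.6 mM/s.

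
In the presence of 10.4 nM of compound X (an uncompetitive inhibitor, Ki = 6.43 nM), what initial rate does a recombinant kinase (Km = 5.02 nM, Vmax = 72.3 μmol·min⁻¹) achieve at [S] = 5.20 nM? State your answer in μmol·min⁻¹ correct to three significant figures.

20.2 μmol·min⁻¹

α = 1 + [I]/Ki = 1 + 10.4/6.43 = 2.617.
For an uncompetitive inhibitor, both parameters are divided by α, giving Vmax/α and Km/α: Km,app = 1.92 nM, Vmax,app = 27.6 μmol·min⁻¹.
v = Vmax,app·[S]/(Km,app + [S]) = 27.6 × 5.20/(1.92 + 5.20) = 20.2 μmol·min⁻¹.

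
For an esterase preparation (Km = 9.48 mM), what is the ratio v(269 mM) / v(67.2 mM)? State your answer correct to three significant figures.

The fractional saturations are [S]/(Km+[S]) = 67.2/76.68 = 0.8764 and 269/278.5 = 0.9660.
v₂/v₁ is just their ratio: 0.9660/0.8764 = 1.10.

1.10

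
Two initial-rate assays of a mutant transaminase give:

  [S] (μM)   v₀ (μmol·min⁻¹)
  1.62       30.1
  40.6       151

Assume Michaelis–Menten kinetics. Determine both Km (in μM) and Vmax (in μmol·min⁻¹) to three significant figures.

In reciprocal form, 1/v = (Km/Vmax)·(1/[S]) + 1/Vmax. The two points give (1/[S], 1/v) = (0.6173, 0.03322) and (0.02463, 0.006623).
Slope = (0.03322 − 0.006623)/(0.6173 − 0.02463) = 0.04488; intercept = 0.03322 − 0.04488×0.6173 = 0.005517.
Vmax = 1/intercept = 181 μmol·min⁻¹; Km = slope × Vmax = 0.04488 × 181 = 8.14 μM.

Km = 8.14 μM; Vmax = 181 μmol·min⁻¹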